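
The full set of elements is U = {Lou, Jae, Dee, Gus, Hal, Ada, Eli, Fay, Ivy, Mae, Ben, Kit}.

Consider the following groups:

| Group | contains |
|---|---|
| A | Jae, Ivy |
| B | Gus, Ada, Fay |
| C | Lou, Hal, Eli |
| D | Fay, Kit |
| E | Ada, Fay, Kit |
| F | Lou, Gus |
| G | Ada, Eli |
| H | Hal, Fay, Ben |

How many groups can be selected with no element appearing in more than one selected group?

A, D, F, G are pairwise disjoint (A={Jae,Ivy}; D={Fay,Kit}; F={Lou,Gus}; G={Ada,Eli}).
Every remaining group overlaps one of these, and no 5 of the listed groups are pairwise disjoint, so 4 is the maximum.

4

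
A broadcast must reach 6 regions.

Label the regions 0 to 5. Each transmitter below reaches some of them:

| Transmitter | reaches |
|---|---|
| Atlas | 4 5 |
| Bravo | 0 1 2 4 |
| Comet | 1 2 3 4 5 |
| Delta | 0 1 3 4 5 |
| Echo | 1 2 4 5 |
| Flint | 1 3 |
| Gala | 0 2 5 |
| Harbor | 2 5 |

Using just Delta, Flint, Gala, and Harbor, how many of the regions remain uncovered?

0

Union of Delta, Flint, Gala, Harbor = {0, 1, 2, 3, 4, 5} — that's every region, so 0 are uncovered.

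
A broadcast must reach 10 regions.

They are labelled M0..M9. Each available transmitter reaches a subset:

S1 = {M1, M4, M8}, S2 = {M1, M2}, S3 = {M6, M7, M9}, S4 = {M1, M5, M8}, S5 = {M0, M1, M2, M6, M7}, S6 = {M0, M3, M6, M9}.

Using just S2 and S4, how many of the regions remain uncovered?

Union of S2, S4 = {M1, M2, M5, M8}.
Not covered: M0, M3, M4, M6, M7, M9 — 6 regions.

6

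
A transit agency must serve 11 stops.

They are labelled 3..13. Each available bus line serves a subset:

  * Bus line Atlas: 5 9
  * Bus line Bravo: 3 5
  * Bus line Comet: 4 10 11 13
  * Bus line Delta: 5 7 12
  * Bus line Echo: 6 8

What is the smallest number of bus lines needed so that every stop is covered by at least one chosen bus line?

Atlas and Bravo and Comet and Delta and Echo together: Atlas ∪ Bravo ∪ Comet ∪ Delta ∪ Echo = {3, 4, 5, 6, 7, 8, 9, 10, 11, 12, 13} — every stop is covered.
No 4 of the 5 bus lines cover everything (all 5 combinations miss at least one stop), so 5 is optimal.

5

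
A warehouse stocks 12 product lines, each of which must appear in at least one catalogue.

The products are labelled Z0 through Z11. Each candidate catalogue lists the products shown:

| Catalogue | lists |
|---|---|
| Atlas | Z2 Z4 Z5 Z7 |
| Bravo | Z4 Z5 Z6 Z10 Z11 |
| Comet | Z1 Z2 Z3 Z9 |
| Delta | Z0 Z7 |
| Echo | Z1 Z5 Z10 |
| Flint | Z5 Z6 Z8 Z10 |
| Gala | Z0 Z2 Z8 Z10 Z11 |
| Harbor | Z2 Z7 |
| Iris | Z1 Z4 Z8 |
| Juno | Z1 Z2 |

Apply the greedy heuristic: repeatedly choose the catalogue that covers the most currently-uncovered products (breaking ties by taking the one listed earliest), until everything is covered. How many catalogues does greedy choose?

Greedy: pick Bravo (covers 5 new) → pick Comet (covers 4 new) → pick Delta (covers 2 new) → pick Flint (covers 1 new). Total picks: 4.

4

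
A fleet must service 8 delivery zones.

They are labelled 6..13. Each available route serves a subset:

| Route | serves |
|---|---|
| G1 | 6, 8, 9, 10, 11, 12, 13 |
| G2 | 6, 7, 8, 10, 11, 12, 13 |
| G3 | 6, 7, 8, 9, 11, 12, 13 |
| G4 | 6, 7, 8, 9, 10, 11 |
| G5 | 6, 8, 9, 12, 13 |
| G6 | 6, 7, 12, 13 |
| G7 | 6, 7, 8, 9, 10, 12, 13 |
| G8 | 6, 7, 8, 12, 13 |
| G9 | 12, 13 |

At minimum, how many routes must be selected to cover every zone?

2

G4 and G5 together: G4 ∪ G5 = {6, 7, 8, 9, 10, 11, 12, 13} — every zone is covered.
No single route has all 8 zones (the largest, G1, has 7), so 2 is optimal.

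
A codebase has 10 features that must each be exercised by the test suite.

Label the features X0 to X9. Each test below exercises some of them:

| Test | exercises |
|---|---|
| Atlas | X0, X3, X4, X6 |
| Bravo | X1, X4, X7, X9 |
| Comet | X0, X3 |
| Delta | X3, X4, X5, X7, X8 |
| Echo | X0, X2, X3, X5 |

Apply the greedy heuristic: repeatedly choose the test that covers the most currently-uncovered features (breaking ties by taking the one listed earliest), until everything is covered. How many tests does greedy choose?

4

Greedy: pick Delta (covers 5 new) → pick Atlas (covers 2 new) → pick Bravo (covers 2 new) → pick Echo (covers 1 new). Total picks: 4.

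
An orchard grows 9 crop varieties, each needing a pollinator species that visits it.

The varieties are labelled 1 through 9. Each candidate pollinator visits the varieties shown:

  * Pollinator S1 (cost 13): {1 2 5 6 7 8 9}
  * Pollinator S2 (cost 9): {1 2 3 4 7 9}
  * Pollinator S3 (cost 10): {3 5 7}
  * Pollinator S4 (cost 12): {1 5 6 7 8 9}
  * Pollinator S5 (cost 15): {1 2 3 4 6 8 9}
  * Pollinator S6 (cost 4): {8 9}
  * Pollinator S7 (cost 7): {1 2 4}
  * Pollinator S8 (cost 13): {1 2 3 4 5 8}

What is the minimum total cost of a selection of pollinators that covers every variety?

21

S2, S4 together cover every variety (S2 ∪ S4 = {1, 2, 3, 4, 5, 6, 7, 8, 9}); total cost 9 + 12 = 21.
No covering selection has total cost below 21.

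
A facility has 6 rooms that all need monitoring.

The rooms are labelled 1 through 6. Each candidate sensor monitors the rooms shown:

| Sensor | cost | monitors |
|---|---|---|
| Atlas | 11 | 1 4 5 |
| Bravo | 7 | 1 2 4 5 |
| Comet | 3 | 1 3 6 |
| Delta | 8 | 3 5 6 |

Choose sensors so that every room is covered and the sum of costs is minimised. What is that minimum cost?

10

Bravo, Comet together cover every room (Bravo ∪ Comet = {1, 2, 3, 4, 5, 6}); total cost 7 + 3 = 10.
No covering selection has total cost below 10.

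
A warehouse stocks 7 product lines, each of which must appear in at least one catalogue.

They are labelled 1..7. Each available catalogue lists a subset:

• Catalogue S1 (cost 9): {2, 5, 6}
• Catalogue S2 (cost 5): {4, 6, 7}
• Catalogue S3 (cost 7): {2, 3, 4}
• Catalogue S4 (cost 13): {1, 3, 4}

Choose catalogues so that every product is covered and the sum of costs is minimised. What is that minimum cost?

S1, S2, S4 together cover every product (S1 ∪ S2 ∪ S4 = {1, 2, 3, 4, 5, 6, 7}); total cost 9 + 5 + 13 = 27.
The greedy pick S2, S3, S1, S4 costs 34; no covering selection beats 27.

27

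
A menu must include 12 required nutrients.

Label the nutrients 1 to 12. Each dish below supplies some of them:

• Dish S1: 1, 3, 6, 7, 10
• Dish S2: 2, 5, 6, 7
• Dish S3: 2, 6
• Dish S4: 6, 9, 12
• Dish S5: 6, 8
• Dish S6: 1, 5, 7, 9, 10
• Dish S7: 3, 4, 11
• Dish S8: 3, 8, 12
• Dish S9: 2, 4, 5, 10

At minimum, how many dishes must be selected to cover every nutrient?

Take {S2, S6, S7, S8}. Their union is {1, 2, 3, 4, 5, 6, 7, 8, 9, 10, 11, 12}, which is all 12 nutrients.
No 3 of the 9 dishes cover everything (all 84 combinations miss at least one nutrient), so 4 is optimal.

4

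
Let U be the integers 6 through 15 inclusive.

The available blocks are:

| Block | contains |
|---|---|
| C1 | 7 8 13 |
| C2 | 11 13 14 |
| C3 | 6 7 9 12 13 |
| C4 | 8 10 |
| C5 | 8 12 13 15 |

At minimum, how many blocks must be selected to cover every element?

4

C2, C3, C4, and C5 cover everything between them: the union {6, 7, 8, 9, 10, 11, 12, 13, 14, 15} is all of U.
Only C3 contains 6, so C3 is forced; the remaining 5 elements need at least 3 more blocks (each remaining block adds at most 2) — so at least 4 blocks are needed, and 4 is optimal.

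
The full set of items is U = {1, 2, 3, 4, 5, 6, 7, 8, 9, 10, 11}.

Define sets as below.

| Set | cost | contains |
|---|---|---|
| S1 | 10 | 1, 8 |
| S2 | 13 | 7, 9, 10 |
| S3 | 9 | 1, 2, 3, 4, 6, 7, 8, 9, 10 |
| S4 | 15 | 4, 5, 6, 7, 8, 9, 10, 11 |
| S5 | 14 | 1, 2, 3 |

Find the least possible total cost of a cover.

24

S3, S4 together cover every item (S3 ∪ S4 = {1, 2, 3, 4, 5, 6, 7, 8, 9, 10, 11}); total cost 9 + 15 = 24.
No covering selection has total cost below 24.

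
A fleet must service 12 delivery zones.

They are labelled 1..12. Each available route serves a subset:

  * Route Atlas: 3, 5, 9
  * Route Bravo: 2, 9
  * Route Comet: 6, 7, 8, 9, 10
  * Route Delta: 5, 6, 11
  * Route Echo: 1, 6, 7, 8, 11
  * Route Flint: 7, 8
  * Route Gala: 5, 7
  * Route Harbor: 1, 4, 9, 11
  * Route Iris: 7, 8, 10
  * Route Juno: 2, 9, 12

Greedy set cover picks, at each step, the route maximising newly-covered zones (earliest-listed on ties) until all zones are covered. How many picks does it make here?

Greedy: pick Comet (covers 5 new) → pick Harbor (covers 3 new) → pick Atlas (covers 2 new) → pick Juno (covers 2 new). Total picks: 4.

4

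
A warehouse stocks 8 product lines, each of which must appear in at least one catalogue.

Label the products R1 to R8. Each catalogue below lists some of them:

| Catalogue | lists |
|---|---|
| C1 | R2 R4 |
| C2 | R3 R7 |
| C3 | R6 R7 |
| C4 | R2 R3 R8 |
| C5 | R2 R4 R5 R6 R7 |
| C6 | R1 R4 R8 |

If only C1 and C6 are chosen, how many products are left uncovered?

Union of C1, C6 = {R1, R2, R4, R8}.
Not covered: R3, R5, R6, R7 — 4 products.

4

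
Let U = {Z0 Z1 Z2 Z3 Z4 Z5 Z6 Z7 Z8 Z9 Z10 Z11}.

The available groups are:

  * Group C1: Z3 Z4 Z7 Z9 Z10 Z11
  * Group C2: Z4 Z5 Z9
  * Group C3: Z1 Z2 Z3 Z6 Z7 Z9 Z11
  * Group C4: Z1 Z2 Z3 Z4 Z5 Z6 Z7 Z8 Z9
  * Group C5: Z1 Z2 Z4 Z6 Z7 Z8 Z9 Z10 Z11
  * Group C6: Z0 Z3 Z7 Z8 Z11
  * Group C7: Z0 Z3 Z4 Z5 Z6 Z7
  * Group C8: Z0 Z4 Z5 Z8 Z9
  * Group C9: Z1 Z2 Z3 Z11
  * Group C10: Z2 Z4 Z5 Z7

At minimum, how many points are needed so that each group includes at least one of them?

2

H = {Z5, Z11} meets every group (each contains at least one member of H), and |H| = 2.
The groups C2, C9 are pairwise disjoint, so any hitting set needs a separate point for each — at least 2. Hence 2 is optimal.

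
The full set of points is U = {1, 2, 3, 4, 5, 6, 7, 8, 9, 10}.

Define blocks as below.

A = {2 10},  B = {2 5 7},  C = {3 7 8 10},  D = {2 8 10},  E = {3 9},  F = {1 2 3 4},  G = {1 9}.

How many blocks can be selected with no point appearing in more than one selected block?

A, E are pairwise disjoint (A={2,10}; E={3,9}).
Every remaining block overlaps one of these, and no 3 of the listed blocks are pairwise disjoint, so 2 is the maximum.

2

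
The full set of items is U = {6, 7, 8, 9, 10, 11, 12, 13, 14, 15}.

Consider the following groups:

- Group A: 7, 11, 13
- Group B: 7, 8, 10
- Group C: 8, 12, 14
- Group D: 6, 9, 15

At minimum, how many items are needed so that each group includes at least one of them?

3

Take H = {7, 9, 14}. Each listed group contains at least one of these, so H is a hitting set of size 3.
The groups A, C, D are pairwise disjoint, so any hitting set needs a separate item for each — at least 3. Hence 3 is optimal.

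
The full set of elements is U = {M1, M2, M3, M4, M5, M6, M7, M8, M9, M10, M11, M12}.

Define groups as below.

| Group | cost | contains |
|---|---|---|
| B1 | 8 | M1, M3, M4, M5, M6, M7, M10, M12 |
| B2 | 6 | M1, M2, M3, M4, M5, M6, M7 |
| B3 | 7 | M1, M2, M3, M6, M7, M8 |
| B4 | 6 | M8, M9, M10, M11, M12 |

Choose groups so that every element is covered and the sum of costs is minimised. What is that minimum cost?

B2, B4 together cover every element (B2 ∪ B4 = {M1, M2, M3, M4, M5, M6, M7, M8, M9, M10, M11, M12}); total cost 6 + 6 = 12.
No covering selection has total cost below 12.

12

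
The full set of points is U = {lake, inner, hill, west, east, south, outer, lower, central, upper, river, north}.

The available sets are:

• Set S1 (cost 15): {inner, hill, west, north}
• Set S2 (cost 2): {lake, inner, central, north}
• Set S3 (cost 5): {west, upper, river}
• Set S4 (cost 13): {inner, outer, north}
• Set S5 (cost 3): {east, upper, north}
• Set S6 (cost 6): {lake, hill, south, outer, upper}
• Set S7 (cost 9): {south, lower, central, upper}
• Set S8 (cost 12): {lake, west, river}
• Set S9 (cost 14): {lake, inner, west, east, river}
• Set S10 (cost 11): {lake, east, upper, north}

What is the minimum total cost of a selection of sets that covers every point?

25

S2, S3, S5, S6, S7 together cover every point (S2 ∪ S3 ∪ S5 ∪ S6 ∪ S7 = {lake, inner, hill, west, east, south, outer, lower, central, upper, river, north}); total cost 2 + 5 + 3 + 6 + 9 = 25.
No covering selection has total cost below 25.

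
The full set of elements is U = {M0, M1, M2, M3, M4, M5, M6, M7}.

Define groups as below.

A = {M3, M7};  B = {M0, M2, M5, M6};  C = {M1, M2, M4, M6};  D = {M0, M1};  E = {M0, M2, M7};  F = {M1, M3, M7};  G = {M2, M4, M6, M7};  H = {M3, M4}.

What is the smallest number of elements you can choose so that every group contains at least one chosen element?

Take T = {M0, M2, M3}. Each listed group contains at least one of these, so T is a hitting set of size 3.
No choice of 2 elements meets every group, so 3 is the minimum.

3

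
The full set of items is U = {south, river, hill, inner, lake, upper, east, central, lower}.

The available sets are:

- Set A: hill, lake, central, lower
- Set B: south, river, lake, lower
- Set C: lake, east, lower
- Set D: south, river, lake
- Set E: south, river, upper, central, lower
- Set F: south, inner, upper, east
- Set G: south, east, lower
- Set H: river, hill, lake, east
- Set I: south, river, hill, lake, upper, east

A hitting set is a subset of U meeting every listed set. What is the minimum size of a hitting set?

2

Take T = {south, lake}. Each listed set contains at least one of these, so T is a hitting set of size 2.
The sets A, F are pairwise disjoint, so any hitting set needs a separate item for each — at least 2. Hence 2 is optimal.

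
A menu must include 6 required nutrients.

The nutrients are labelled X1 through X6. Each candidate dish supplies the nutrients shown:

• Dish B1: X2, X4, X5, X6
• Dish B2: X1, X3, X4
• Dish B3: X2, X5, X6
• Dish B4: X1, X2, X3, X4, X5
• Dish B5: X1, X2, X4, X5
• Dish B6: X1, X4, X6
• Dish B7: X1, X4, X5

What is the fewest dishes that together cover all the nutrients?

B3 and B4 together: B3 ∪ B4 = {X1, X2, X3, X4, X5, X6} — every nutrient is covered.
No single dish has all 6 nutrients (the largest, B4, has 5), so 2 is optimal.

2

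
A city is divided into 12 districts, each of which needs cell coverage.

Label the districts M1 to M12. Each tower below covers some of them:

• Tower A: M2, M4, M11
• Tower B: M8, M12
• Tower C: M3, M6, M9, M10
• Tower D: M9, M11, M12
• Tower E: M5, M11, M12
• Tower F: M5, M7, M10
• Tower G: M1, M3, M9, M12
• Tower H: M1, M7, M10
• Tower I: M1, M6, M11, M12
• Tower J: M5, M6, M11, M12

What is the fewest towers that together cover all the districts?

Take {A, B, C, H, J}. Their union is {M1, M2, M3, M4, M5, M6, M7, M8, M9, M10, M11, M12}, which is all 12 districts.
No 4 of the 10 towers cover everything (all 210 combinations miss at least one district), so 5 is optimal.

5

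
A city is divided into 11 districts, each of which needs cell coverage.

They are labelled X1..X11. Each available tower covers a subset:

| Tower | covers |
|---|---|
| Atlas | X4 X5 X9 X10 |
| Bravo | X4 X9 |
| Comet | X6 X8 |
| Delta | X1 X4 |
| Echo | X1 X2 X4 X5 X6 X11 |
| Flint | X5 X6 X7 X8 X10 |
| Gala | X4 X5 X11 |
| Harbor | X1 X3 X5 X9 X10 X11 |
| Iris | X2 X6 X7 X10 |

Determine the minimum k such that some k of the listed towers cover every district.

3

Echo and Flint and Harbor together: Echo ∪ Flint ∪ Harbor = {X1, X2, X3, X4, X5, X6, X7, X8, X9, X10, X11} — every district is covered.
Only Harbor contains X3, so Harbor is forced; the remaining 5 districts need at least 2 more towers (each remaining tower adds at most 3) — so at least 3 towers are needed, and 3 is optimal.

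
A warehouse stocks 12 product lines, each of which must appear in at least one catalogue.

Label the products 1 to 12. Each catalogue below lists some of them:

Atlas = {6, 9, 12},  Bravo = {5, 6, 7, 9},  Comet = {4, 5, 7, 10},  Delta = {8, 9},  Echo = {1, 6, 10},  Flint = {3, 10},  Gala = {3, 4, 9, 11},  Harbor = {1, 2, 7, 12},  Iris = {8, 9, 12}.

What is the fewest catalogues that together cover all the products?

Bravo and Comet and Gala and Harbor and Iris together: Bravo ∪ Comet ∪ Gala ∪ Harbor ∪ Iris = {1, 2, 3, 4, 5, 6, 7, 8, 9, 10, 11, 12} — every product is covered.
No 4 of the 9 catalogues cover everything (all 126 combinations miss at least one product), so 5 is optimal.

5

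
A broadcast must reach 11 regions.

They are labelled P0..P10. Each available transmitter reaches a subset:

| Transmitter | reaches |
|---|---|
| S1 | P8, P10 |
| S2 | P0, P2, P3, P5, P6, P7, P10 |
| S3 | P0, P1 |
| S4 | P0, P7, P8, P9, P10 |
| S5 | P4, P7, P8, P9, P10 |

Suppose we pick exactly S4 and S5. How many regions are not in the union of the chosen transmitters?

5

Union of S4, S5 = {P0, P4, P7, P8, P9, P10}.
Not covered: P1, P2, P3, P5, P6 — 5 regions.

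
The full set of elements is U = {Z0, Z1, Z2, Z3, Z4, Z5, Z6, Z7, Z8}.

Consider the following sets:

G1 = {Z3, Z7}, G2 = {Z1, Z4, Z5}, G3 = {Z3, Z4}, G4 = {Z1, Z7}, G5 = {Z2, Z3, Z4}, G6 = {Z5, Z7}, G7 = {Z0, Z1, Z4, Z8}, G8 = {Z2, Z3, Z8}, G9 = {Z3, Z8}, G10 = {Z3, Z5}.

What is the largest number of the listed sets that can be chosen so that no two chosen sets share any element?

2

G6, G8 are pairwise disjoint (G6={Z5,Z7}; G8={Z2,Z3,Z8}).
Every remaining set overlaps one of these, and no 3 of the listed sets are pairwise disjoint, so 2 is the maximum.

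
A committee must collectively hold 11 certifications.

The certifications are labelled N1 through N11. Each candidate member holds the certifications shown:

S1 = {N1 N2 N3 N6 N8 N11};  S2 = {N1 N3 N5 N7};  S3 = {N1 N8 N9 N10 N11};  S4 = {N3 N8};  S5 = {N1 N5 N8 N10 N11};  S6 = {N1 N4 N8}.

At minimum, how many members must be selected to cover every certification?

4

Take {S1, S2, S3, S6}. Their union is {N1, N2, N3, N4, N5, N6, N7, N8, N9, N10, N11}, which is all 11 certifications.
Only S1 contains N2, so S1 is forced; the remaining 5 certifications need at least 3 more members (each remaining member adds at most 2) — so at least 4 members are needed, and 4 is optimal.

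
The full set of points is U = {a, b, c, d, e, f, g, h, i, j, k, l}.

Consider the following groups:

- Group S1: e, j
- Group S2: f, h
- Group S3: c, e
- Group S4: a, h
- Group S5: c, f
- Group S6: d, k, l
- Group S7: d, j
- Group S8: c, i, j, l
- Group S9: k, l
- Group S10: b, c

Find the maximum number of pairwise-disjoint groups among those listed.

S1, S4, S6, S10 are pairwise disjoint (S1={e,j}; S4={a,h}; S6={d,k,l}; S10={b,c}).
Every remaining group overlaps one of these, and no 5 of the listed groups are pairwise disjoint, so 4 is the maximum.

4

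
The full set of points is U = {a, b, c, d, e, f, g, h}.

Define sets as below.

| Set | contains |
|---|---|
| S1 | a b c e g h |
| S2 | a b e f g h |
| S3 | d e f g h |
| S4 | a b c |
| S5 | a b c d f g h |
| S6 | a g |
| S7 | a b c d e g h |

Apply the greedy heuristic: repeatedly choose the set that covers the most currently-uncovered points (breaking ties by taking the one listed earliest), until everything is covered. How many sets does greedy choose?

Greedy: pick S5 (covers 7 new) → pick S1 (covers 1 new). Total picks: 2.

2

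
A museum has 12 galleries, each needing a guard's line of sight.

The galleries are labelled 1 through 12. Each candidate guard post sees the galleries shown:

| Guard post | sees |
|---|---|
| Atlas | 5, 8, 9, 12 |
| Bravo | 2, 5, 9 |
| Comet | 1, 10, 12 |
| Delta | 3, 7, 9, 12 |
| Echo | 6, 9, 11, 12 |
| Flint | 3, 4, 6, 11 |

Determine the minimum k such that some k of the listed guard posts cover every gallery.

Atlas and Bravo and Comet and Delta and Flint together: Atlas ∪ Bravo ∪ Comet ∪ Delta ∪ Flint = {1, 2, 3, 4, 5, 6, 7, 8, 9, 10, 11, 12} — every gallery is covered.
No 4 of the 6 guard posts cover everything (all 15 combinations miss at least one gallery), so 5 is optimal.

5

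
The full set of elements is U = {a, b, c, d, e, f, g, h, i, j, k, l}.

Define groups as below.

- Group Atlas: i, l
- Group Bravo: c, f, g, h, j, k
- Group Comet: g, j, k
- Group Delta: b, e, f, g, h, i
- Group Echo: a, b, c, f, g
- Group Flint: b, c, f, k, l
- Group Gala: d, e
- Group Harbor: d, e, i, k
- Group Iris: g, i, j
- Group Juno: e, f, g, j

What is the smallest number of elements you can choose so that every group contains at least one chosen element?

Take T = {d, g, l}. Each listed group contains at least one of these, so T is a hitting set of size 3.
The groups Atlas, Echo, Gala are pairwise disjoint, so any hitting set needs a separate element for each — at least 3. Hence 3 is optimal.

3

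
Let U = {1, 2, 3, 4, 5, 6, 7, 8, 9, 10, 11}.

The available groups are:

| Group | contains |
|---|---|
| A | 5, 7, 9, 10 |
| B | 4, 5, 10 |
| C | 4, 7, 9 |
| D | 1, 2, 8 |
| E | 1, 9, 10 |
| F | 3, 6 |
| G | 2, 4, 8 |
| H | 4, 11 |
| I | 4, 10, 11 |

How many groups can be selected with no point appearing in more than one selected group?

4

A, D, F, H are pairwise disjoint (A={5,7,9,10}; D={1,2,8}; F={3,6}; H={4,11}).
Every remaining group overlaps one of these, and no 5 of the listed groups are pairwise disjoint, so 4 is the maximum.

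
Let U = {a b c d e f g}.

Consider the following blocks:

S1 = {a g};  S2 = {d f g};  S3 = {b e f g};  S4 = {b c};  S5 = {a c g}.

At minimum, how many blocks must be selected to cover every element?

Take {S2, S3, S5}. Their union is {a, b, c, d, e, f, g}, which is all 7 elements.
Only S2 contains d, so S2 is forced; the remaining 4 elements need at least 2 more blocks (each remaining block adds at most 2) — so at least 3 blocks are needed, and 3 is optimal.

3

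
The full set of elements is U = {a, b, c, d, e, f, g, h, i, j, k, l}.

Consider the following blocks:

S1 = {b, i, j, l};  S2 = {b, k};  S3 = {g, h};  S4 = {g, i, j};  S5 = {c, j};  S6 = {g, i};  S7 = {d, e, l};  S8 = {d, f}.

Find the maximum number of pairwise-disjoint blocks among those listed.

S2, S3, S5, S7 are pairwise disjoint (S2={b,k}; S3={g,h}; S5={c,j}; S7={d,e,l}).
Every remaining block overlaps one of these, and no 5 of the listed blocks are pairwise disjoint, so 4 is the maximum.

4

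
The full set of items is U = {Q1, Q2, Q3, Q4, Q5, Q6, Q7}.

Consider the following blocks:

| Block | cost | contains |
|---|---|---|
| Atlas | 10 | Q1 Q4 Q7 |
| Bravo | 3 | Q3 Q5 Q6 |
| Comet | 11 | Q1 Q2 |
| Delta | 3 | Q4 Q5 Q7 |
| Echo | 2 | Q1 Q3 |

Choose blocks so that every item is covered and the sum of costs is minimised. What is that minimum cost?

17

Bravo, Comet, Delta together cover every item (Bravo ∪ Comet ∪ Delta = {Q1, Q2, Q3, Q4, Q5, Q6, Q7}); total cost 3 + 11 + 3 = 17.
The greedy pick Bravo, Delta, Echo, Comet costs 19; no covering selection beats 17.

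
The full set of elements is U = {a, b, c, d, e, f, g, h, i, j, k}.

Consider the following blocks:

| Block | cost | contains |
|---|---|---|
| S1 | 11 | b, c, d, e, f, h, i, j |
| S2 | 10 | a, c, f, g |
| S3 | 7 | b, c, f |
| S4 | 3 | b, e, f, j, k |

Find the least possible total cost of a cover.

S1, S2, S4 together cover every element (S1 ∪ S2 ∪ S4 = {a, b, c, d, e, f, g, h, i, j, k}); total cost 11 + 10 + 3 = 24.
No covering selection has total cost below 24.

24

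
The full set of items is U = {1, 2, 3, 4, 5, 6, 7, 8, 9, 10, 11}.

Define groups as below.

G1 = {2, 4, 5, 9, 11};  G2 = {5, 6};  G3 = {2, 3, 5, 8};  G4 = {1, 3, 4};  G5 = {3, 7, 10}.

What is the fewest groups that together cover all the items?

Take {G1, G2, G3, G4, G5}. Their union is {1, 2, 3, 4, 5, 6, 7, 8, 9, 10, 11}, which is all 11 items.
No 4 of the 5 groups cover everything (all 5 combinations miss at least one item), so 5 is optimal.

5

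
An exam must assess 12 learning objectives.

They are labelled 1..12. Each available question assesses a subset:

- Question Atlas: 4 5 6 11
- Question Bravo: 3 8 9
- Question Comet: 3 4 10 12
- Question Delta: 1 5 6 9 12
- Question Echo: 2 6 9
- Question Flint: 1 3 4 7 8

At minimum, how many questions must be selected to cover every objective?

Atlas and Comet and Echo and Flint together: Atlas ∪ Comet ∪ Echo ∪ Flint = {1, 2, 3, 4, 5, 6, 7, 8, 9, 10, 11, 12} — every objective is covered.
No 3 of the 6 questions cover everything (all 20 combinations miss at least one objective), so 4 is optimal.

4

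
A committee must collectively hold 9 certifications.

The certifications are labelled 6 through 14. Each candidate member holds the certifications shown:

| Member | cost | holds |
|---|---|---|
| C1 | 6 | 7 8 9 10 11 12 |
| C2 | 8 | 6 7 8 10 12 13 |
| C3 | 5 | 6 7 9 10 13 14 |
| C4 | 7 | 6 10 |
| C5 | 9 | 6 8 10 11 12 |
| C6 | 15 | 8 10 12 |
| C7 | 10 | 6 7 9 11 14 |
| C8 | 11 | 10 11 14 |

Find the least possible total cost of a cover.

11

C1, C3 together cover every certification (C1 ∪ C3 = {6, 7, 8, 9, 10, 11, 12, 13, 14}); total cost 6 + 5 = 11.
No covering selection has total cost below 11.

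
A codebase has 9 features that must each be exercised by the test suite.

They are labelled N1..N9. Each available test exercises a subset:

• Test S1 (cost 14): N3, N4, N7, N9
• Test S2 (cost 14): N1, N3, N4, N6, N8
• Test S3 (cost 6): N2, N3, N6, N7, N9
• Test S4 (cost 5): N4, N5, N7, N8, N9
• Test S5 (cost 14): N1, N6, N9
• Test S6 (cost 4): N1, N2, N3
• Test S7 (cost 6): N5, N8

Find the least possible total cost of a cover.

S3, S4, S6 together cover every feature (S3 ∪ S4 ∪ S6 = {N1, N2, N3, N4, N5, N6, N7, N8, N9}); total cost 6 + 5 + 4 = 15.
No covering selection has total cost below 15.

15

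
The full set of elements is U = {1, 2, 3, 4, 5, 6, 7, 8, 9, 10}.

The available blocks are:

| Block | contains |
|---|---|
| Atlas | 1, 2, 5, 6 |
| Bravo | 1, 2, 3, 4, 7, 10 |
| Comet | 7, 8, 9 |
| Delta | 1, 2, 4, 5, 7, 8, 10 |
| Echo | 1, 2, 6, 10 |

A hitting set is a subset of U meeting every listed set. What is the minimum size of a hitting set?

2

Take H = {6, 7}. Each listed block contains at least one of these, so H is a hitting set of size 2.
The blocks Comet, Echo are pairwise disjoint, so any hitting set needs a separate element for each — at least 2. Hence 2 is optimal.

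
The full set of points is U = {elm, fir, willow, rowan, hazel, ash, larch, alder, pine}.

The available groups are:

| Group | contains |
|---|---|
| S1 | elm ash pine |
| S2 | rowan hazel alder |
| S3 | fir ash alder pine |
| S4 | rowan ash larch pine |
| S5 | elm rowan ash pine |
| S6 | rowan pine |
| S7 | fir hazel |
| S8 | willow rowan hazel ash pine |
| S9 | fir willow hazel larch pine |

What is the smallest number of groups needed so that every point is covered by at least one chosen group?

Take {S3, S5, S9}. Their union is {elm, fir, willow, rowan, hazel, ash, larch, alder, pine}, which is all 9 points.
No 2 of the 9 groups cover everything (all 36 combinations miss at least one point), so 3 is optimal.

3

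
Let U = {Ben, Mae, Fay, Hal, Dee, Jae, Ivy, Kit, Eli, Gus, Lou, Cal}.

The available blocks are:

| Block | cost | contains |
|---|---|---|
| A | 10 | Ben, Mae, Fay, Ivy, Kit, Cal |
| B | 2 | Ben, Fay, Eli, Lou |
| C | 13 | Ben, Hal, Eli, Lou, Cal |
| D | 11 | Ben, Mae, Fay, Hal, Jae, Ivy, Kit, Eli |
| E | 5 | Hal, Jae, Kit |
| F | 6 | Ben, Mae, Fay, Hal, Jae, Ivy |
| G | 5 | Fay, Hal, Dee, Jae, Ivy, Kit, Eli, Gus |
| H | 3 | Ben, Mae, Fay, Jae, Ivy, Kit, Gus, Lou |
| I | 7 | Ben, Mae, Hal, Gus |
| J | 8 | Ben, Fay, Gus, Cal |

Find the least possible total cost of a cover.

G, H, J together cover every element (G ∪ H ∪ J = {Ben, Mae, Fay, Hal, Dee, Jae, Ivy, Kit, Eli, Gus, Lou, Cal}); total cost 5 + 3 + 8 = 16.
No covering selection has total cost below 16.

16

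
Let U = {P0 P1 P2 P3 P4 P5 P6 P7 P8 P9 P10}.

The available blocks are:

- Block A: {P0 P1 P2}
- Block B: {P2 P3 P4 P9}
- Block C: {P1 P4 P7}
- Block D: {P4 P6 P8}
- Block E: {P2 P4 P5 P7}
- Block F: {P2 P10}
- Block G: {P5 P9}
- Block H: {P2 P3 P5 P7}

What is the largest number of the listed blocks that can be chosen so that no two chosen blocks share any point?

3

A, D, G are pairwise disjoint (A={P0,P1,P2}; D={P4,P6,P8}; G={P5,P9}).
Every remaining block overlaps one of these, and no 4 of the listed blocks are pairwise disjoint, so 3 is the maximum.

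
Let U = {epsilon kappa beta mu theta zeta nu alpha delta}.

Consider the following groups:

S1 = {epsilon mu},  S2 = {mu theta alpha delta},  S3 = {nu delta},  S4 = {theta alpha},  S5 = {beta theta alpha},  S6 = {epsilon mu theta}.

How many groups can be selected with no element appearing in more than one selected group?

3

S1, S3, S5 are pairwise disjoint (S1={epsilon,mu}; S3={nu,delta}; S5={beta,theta,alpha}).
Every remaining group overlaps one of these, and no 4 of the listed groups are pairwise disjoint, so 3 is the maximum.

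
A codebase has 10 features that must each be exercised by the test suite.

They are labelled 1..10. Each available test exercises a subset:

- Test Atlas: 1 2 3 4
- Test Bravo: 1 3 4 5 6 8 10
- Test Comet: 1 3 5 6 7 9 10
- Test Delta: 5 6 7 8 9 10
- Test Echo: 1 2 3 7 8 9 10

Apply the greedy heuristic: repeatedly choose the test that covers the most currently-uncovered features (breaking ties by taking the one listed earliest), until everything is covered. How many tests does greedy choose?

2

Greedy: pick Bravo (covers 7 new) → pick Echo (covers 3 new). Total picks: 2.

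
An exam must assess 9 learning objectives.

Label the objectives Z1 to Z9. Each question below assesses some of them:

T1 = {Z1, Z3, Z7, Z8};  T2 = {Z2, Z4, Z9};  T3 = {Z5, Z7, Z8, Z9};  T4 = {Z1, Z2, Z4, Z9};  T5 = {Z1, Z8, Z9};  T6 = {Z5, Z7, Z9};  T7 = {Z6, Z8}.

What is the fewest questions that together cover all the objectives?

4

Take {T1, T4, T6, T7}. Their union is {Z1, Z2, Z3, Z4, Z5, Z6, Z7, Z8, Z9}, which is all 9 objectives.
No 3 of the 7 questions cover everything (all 35 combinations miss at least one objective), so 4 is optimal.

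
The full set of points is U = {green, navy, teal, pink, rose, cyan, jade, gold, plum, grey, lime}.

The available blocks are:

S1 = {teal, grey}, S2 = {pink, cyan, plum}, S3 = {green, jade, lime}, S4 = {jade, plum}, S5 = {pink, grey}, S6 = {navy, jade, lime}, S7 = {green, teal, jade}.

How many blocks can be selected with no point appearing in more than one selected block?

S1, S2, S6 are pairwise disjoint (S1={teal,grey}; S2={pink,cyan,plum}; S6={navy,jade,lime}).
Every remaining block overlaps one of these, and no 4 of the listed blocks are pairwise disjoint, so 3 is the maximum.

3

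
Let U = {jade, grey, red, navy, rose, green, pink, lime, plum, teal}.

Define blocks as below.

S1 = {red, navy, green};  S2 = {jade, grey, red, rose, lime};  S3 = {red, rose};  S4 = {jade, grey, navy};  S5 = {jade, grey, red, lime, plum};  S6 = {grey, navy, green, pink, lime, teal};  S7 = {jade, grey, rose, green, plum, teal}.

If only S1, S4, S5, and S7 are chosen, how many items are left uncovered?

1

Union of S1, S4, S5, S7 = {jade, grey, red, navy, rose, green, lime, plum, teal}.
Not covered: pink — 1 item.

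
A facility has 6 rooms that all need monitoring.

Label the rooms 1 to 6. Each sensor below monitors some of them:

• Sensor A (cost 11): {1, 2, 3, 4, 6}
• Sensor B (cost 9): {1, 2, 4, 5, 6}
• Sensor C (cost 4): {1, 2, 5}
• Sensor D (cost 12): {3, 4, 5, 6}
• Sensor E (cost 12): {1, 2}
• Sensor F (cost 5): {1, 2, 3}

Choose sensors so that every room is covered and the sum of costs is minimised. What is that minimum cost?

14

B, F together cover every room (B ∪ F = {1, 2, 3, 4, 5, 6}); total cost 9 + 5 = 14.
The greedy pick C, A costs 15; no covering selection beats 14.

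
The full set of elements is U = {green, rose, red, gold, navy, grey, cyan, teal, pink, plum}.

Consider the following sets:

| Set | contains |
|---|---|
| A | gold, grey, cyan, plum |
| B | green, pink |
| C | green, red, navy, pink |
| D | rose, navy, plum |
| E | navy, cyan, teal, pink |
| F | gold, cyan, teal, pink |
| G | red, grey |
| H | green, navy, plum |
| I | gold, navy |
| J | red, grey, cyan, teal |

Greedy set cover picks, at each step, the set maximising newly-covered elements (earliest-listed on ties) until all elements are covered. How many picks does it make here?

4

Greedy: pick A (covers 4 new) → pick C (covers 4 new) → pick D (covers 1 new) → pick E (covers 1 new). Total picks: 4.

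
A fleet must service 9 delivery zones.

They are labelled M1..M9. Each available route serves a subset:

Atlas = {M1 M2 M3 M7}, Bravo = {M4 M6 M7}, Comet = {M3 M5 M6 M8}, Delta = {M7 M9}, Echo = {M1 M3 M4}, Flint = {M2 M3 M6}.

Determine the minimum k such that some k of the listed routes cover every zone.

4

Comet and Delta and Echo and Flint together: Comet ∪ Delta ∪ Echo ∪ Flint = {M1, M2, M3, M4, M5, M6, M7, M8, M9} — every zone is covered.
No 3 of the 6 routes cover everything (all 20 combinations miss at least one zone), so 4 is optimal.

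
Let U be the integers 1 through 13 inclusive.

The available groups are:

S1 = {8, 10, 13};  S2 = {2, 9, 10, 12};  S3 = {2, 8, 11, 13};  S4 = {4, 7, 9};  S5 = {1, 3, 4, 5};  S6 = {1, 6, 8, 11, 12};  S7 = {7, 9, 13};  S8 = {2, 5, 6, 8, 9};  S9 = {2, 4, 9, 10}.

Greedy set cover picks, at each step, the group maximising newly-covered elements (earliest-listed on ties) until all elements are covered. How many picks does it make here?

4

Greedy: pick S6 (covers 5 new) → pick S9 (covers 4 new) → pick S5 (covers 2 new) → pick S7 (covers 2 new). Total picks: 4.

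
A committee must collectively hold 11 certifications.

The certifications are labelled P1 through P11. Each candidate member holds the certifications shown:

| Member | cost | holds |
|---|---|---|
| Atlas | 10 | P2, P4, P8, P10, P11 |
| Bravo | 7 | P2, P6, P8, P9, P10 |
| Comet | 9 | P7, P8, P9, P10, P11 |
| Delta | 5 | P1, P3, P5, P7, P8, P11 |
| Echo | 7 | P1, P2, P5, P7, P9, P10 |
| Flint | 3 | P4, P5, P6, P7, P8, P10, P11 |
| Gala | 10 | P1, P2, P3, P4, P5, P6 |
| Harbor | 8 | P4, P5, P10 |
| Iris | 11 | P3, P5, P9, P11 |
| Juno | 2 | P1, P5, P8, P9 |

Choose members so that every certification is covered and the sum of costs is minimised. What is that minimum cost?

15

Delta, Echo, Flint together cover every certification (Delta ∪ Echo ∪ Flint = {P1, P2, P3, P4, P5, P6, P7, P8, P9, P10, P11}); total cost 5 + 7 + 3 = 15.
The greedy pick Flint, Juno, Delta, Bravo costs 17; no covering selection beats 15.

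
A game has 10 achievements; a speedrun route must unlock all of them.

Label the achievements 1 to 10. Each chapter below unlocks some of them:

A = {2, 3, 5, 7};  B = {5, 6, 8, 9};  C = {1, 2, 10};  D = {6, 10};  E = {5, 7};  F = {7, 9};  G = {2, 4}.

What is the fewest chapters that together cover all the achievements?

4

A and B and C and G together: A ∪ B ∪ C ∪ G = {1, 2, 3, 4, 5, 6, 7, 8, 9, 10} — every achievement is covered.
No 3 of the 7 chapters cover everything (all 35 combinations miss at least one achievement), so 4 is optimal.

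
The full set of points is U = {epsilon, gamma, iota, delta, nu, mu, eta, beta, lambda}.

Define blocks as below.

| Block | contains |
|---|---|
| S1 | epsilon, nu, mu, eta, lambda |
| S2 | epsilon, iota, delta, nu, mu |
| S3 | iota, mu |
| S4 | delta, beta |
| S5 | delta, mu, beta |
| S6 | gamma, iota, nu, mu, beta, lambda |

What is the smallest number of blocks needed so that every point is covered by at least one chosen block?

3

Take {S1, S2, S6}. Their union is {epsilon, gamma, iota, delta, nu, mu, eta, beta, lambda}, which is all 9 points.
Only S6 contains gamma, so S6 is forced; the remaining 3 points need at least 2 more blocks (each remaining block adds at most 2) — so at least 3 blocks are needed, and 3 is optimal.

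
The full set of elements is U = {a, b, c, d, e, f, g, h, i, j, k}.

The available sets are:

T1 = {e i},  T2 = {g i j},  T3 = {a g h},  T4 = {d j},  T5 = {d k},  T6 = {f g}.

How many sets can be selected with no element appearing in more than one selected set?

3

T1, T5, T6 are pairwise disjoint (T1={e,i}; T5={d,k}; T6={f,g}).
Every remaining set overlaps one of these, and no 4 of the listed sets are pairwise disjoint, so 3 is the maximum.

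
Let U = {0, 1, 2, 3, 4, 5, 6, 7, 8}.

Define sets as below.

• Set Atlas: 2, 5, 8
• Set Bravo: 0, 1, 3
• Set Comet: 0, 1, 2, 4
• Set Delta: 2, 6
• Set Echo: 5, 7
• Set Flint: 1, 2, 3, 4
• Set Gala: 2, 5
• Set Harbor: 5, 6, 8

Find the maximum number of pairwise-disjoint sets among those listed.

3

Bravo, Delta, Echo are pairwise disjoint (Bravo={0,1,3}; Delta={2,6}; Echo={5,7}).
Every remaining set overlaps one of these, and no 4 of the listed sets are pairwise disjoint, so 3 is the maximum.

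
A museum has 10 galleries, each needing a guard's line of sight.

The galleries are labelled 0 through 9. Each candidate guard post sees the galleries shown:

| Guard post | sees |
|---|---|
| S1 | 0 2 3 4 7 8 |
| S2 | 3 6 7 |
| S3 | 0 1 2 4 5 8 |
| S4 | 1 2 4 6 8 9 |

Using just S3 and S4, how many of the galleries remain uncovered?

2

Union of S3, S4 = {0, 1, 2, 4, 5, 6, 8, 9}.
Not covered: 3, 7 — 2 galleries.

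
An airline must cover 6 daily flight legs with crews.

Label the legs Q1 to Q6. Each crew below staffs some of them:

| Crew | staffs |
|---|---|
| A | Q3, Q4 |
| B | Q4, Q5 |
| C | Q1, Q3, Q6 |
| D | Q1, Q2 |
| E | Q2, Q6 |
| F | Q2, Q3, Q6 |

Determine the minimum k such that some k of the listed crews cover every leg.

3

B and C and F together: B ∪ C ∪ F = {Q1, Q2, Q3, Q4, Q5, Q6} — every leg is covered.
Only B contains Q5, so B is forced; the remaining 4 legs need at least 2 more crews (each remaining crew adds at most 3) — so at least 3 crews are needed, and 3 is optimal.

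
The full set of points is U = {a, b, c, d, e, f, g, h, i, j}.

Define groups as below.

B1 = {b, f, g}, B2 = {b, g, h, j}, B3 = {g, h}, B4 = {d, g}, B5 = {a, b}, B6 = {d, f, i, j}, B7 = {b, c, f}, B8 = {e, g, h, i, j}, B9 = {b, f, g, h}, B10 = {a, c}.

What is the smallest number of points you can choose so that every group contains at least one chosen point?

3

Take T = {a, f, g}. Each listed group contains at least one of these, so T is a hitting set of size 3.
The groups B3, B5, B6 are pairwise disjoint, so any hitting set needs a separate point for each — at least 3. Hence 3 is optimal.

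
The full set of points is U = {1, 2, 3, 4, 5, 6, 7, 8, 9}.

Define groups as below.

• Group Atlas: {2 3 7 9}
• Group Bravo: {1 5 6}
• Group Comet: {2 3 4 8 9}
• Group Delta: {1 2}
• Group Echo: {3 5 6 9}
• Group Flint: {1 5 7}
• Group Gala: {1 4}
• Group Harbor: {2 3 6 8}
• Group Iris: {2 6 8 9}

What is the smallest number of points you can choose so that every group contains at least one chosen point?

Take H = {1, 2, 9}. Each listed group contains at least one of these, so H is a hitting set of size 3.
No choice of 2 points meets every group, so 3 is the minimum.

3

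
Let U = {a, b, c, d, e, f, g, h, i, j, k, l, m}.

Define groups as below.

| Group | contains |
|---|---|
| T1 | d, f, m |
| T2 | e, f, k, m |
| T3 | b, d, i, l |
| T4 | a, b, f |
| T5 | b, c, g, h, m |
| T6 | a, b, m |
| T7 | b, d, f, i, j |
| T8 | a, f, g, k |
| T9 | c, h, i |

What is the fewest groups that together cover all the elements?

Take {T2, T3, T7, T8, T9}. Their union is {a, b, c, d, e, f, g, h, i, j, k, l, m}, which is all 13 elements.
No 4 of the 9 groups cover everything (all 126 combinations miss at least one element), so 5 is optimal.

5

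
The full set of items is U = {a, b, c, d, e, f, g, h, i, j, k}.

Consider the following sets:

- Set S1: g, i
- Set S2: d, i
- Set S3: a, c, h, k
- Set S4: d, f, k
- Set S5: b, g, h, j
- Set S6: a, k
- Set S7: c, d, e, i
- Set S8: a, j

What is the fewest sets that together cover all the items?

Take {S4, S5, S7, S8}. Their union is {a, b, c, d, e, f, g, h, i, j, k}, which is all 11 items.
No 3 of the 8 sets cover everything (all 56 combinations miss at least one item), so 4 is optimal.

4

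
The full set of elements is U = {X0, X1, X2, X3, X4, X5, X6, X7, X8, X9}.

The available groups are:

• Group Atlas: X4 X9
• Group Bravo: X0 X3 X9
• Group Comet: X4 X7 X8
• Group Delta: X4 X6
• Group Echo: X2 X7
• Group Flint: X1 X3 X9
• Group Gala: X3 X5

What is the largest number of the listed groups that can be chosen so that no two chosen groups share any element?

3

Bravo, Delta, Echo are pairwise disjoint (Bravo={X0,X3,X9}; Delta={X4,X6}; Echo={X2,X7}).
Every remaining group overlaps one of these, and no 4 of the listed groups are pairwise disjoint, so 3 is the maximum.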